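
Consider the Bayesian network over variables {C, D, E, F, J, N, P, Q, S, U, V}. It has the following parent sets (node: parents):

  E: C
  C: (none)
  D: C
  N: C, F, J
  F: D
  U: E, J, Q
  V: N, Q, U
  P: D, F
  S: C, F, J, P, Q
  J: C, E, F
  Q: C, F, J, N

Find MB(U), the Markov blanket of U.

{E, J, N, Q, V}

A node's Markov blanket = Pa ∪ Ch ∪ (parents of Ch other than the node itself).
Pa(U) = {E, J, Q}.
U has child V.
Co-parents of U (other parents of its children):
  V also has parents N, Q.
MB(U) = {E, J, N, Q, V}.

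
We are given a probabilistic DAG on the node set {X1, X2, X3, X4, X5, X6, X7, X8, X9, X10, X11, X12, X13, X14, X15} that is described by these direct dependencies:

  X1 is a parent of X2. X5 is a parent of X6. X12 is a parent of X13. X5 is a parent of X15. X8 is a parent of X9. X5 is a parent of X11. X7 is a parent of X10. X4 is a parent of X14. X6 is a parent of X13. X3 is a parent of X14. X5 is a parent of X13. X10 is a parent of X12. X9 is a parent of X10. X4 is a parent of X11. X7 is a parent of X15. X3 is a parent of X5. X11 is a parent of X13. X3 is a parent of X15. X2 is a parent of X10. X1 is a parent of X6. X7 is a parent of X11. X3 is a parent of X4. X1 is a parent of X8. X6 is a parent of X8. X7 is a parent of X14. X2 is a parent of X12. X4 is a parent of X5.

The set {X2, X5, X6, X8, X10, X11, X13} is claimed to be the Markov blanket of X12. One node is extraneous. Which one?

Recall MB(v) = parents ∪ children ∪ spouses, where spouses are the other parents of v's children.
X12's parents: X2, X10.
Children of X12: X13.
Parents of each child, excluding X12:
  X13 also has parents X5, X6, X11.
MB(X12) = {X2, X5, X6, X10, X11, X13}.
X8 is neither a parent, child, nor co-parent of X12, so it does not belong.

X8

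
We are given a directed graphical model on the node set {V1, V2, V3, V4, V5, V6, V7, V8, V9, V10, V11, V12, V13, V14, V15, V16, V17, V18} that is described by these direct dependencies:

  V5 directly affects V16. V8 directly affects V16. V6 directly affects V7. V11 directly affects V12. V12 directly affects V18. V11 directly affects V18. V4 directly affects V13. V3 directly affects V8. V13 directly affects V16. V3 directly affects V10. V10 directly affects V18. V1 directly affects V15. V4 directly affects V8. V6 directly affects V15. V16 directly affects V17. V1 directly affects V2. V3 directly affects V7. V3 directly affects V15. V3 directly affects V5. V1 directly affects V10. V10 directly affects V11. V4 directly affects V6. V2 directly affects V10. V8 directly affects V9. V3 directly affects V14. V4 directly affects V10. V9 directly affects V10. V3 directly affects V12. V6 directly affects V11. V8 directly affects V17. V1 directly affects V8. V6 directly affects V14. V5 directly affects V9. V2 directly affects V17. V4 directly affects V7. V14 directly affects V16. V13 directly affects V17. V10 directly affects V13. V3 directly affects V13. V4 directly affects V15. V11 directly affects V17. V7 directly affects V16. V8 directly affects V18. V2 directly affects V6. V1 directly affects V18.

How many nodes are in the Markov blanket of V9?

Parents of V9: V5, V8.
V9's children: V10.
Other parents of V9's children:
  V10's other parents are V1, V2, V3, V4.
MB(V9) = {V1, V2, V3, V4, V5, V8, V10}, which has 7 nodes.

7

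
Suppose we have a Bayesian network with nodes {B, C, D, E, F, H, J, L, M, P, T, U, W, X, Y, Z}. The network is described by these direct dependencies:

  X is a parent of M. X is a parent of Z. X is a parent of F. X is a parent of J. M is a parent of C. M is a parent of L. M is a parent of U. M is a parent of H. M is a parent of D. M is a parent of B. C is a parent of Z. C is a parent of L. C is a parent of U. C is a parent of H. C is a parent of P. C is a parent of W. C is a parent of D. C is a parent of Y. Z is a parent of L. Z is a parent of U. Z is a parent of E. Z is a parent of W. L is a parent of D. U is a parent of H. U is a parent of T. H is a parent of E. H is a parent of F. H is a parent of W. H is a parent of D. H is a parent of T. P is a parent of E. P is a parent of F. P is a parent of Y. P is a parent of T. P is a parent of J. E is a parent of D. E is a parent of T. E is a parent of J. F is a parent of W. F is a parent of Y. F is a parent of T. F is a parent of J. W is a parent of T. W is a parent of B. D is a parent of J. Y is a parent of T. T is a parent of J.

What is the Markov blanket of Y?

By definition, MB(Y) is built from Y's parents, Y's children, and the co-parents of Y.
Pa(Y) = {C, F, P}.
Ch(Y) = {T}.
For each child, the remaining parents (spouses of Y):
  parents(T) \ {Y} = {E, F, H, P, U, W}.
MB(Y) = {C, E, F, H, P, T, U, W}.

{C, E, F, H, P, T, U, W}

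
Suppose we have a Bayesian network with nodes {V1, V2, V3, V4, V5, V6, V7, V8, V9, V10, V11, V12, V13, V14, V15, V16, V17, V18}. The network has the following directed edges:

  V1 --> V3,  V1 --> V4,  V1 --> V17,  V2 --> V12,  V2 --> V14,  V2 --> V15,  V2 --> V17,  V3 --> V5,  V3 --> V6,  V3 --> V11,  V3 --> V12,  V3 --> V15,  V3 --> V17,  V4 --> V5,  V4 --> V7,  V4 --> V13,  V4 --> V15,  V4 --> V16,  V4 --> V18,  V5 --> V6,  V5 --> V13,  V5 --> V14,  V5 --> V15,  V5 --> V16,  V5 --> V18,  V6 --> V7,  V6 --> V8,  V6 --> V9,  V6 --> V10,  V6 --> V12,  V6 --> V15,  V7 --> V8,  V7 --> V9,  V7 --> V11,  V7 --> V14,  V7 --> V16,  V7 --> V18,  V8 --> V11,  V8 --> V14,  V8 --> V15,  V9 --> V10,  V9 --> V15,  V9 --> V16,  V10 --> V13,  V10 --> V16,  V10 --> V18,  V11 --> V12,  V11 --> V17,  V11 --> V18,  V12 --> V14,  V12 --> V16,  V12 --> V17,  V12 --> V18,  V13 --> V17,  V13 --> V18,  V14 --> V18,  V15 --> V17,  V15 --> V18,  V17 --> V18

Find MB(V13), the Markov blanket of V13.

A node's Markov blanket = Pa ∪ Ch ∪ (parents of Ch other than the node itself).
Ch(V13) = {V17, V18}.
Pa(V13) = {V4, V5, V10}.
Other parents of V13's children:
  V17: V1, V2, V3, V11, V12, V15
  V18: V4, V5, V7, V10, V11, V12, V14, V15, V17
So the Markov blanket of V13 is {V1, V2, V3, V4, V5, V7, V10, V11, V12, V14, V15, V17, V18}.

{V1, V2, V3, V4, V5, V7, V10, V11, V12, V14, V15, V17, V18}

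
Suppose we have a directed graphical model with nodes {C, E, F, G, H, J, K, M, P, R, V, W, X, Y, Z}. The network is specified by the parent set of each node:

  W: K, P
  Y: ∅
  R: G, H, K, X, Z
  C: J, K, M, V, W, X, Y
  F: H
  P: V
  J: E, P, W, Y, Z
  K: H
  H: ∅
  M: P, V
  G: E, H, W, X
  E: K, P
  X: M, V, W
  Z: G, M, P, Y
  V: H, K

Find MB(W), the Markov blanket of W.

The Markov blanket of a node is its parents, its children, and the other parents of its children.
W has parents K, P.
W has children C, G, J, X.
For each child, the remaining parents (spouses of W):
  X: M, V
  G: E, H, X
  J: E, P, Y, Z
  C: J, K, M, V, X, Y
So the Markov blanket of W is {C, E, G, H, J, K, M, P, V, X, Y, Z}.

{C, E, G, H, J, K, M, P, V, X, Y, Z}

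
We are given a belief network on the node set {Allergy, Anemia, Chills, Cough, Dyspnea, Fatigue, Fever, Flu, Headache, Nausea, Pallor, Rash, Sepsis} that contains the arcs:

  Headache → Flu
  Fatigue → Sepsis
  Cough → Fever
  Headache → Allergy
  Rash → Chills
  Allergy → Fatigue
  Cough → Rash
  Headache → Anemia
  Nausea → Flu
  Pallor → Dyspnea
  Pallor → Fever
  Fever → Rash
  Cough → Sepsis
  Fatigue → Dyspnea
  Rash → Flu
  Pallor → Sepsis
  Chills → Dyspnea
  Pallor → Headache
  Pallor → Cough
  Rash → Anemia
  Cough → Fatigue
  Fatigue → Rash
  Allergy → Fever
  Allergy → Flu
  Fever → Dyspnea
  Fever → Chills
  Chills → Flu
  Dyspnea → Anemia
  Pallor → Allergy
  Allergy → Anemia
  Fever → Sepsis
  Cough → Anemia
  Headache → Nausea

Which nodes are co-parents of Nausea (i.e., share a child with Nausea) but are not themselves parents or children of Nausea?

{Allergy, Chills, Rash}

Children of Nausea: Flu.
  parents(Flu) \ {Nausea} = {Allergy, Chills, Headache, Rash}.
Excluding nodes already adjacent to Nausea (Flu, Headache), the co-parent-only contribution is {Allergy, Chills, Rash}.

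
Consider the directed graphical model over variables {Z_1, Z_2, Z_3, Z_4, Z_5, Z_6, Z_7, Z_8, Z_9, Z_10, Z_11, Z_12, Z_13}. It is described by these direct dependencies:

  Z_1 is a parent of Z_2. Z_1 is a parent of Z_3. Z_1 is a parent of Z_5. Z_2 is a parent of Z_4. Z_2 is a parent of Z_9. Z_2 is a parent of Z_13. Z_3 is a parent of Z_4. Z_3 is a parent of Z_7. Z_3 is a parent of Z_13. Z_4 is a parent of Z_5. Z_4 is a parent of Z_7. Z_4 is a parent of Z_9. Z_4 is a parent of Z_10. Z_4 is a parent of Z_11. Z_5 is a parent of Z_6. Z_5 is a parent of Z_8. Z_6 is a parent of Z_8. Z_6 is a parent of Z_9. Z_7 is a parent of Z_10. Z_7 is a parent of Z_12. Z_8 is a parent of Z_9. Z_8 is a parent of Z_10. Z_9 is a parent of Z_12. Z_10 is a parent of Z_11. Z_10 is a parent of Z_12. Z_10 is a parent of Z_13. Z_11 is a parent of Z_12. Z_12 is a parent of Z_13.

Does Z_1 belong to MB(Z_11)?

Recall MB(v) = parents ∪ children ∪ spouses, where spouses are the other parents of v's children.
Parents of Z_11: Z_4, Z_10.
Children of Z_11: Z_12.
Other parents of Z_11's children:
  Z_12's other parents are Z_7, Z_9, Z_10.
MB(Z_11) = {Z_4, Z_7, Z_9, Z_10, Z_12}; Z_1 is not in this set.

No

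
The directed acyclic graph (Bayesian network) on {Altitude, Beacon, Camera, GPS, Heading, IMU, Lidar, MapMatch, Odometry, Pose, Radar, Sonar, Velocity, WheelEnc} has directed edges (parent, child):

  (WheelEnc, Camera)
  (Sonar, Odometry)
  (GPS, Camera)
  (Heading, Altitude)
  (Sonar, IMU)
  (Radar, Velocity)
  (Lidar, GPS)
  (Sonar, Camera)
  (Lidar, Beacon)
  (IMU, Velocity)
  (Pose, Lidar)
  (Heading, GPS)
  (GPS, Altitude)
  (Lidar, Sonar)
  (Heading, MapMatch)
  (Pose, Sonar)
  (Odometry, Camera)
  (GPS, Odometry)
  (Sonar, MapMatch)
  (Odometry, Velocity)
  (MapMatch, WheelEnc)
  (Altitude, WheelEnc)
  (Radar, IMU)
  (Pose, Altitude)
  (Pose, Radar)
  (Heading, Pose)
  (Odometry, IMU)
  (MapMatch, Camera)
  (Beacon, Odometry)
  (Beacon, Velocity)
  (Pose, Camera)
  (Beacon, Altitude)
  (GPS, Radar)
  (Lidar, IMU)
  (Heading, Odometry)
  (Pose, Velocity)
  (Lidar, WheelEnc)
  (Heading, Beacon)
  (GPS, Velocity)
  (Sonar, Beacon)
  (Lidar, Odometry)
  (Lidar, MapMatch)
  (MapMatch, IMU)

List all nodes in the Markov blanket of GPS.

{Altitude, Beacon, Camera, Heading, IMU, Lidar, MapMatch, Odometry, Pose, Radar, Sonar, Velocity, WheelEnc}

GPS has parents Heading, Lidar.
GPS has children Altitude, Camera, Odometry, Radar, Velocity.
Parents of each child, excluding GPS:
  Radar's other parent is Pose.
  Odometry also has parents Beacon, Heading, Lidar, Sonar.
  Altitude also has parents Beacon, Heading, Pose.
  Camera also has parents MapMatch, Odometry, Pose, Sonar, WheelEnc.
  parents(Velocity) \ {GPS} = {Beacon, IMU, Odometry, Pose, Radar}.
Taking the union gives {Altitude, Beacon, Camera, Heading, IMU, Lidar, MapMatch, Odometry, Pose, Radar, Sonar, Velocity, WheelEnc}.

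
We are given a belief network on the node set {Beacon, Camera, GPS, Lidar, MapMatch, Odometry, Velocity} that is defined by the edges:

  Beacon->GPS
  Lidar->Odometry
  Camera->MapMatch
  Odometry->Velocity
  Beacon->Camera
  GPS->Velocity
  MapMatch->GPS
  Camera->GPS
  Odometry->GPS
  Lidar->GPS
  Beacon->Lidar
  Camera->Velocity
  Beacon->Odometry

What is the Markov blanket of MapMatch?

By definition, MB(MapMatch) is built from MapMatch's parents, MapMatch's children, and the co-parents of MapMatch.
Pa(MapMatch) = {Camera}.
Ch(MapMatch) = {GPS}.
Parents of each child, excluding MapMatch:
  GPS also has parents Beacon, Camera, Lidar, Odometry.
So the Markov blanket of MapMatch is {Beacon, Camera, GPS, Lidar, Odometry}.

{Beacon, Camera, GPS, Lidar, Odometry}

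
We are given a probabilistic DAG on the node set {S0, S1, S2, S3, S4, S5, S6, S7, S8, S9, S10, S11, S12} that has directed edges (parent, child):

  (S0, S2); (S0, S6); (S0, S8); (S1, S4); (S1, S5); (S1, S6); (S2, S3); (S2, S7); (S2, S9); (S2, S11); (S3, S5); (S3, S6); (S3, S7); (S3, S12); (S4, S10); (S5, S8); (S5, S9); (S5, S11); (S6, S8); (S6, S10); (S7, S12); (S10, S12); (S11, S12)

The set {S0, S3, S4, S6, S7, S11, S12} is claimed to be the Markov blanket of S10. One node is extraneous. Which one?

S0

Recall MB(v) = parents ∪ children ∪ spouses, where spouses are the other parents of v's children.
S10 has parents S4, S6.
S10 has child S12.
Other parents of S10's children:
  S12 also has parents S3, S7, S11.
MB(S10) = {S3, S4, S6, S7, S11, S12}.
S0 is neither a parent, child, nor co-parent of S10, so it does not belong.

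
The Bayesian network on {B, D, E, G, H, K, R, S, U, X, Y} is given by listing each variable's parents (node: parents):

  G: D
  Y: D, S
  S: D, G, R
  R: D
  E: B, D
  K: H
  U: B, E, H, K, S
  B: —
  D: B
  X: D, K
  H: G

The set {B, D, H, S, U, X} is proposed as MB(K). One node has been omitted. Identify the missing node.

E

K has parent H.
K has children U, X.
Other parents of K's children:
  parents(U) \ {K} = {B, E, H, S}.
  parents(X) \ {K} = {D}.
MB(K) = {B, D, E, H, S, U, X}.
Comparing with the claimed set, E is missing.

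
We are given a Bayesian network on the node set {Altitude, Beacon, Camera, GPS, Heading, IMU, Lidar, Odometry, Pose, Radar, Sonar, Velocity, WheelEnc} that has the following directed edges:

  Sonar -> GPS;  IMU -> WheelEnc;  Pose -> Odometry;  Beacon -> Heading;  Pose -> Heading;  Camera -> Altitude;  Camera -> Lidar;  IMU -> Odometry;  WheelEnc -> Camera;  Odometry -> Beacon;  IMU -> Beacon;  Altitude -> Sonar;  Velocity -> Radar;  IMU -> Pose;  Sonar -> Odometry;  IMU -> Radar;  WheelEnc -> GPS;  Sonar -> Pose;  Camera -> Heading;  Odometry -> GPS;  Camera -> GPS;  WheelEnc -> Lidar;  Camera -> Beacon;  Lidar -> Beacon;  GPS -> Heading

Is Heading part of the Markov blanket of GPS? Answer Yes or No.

Yes

Heading is a child of GPS.
So Heading ∈ MB(GPS).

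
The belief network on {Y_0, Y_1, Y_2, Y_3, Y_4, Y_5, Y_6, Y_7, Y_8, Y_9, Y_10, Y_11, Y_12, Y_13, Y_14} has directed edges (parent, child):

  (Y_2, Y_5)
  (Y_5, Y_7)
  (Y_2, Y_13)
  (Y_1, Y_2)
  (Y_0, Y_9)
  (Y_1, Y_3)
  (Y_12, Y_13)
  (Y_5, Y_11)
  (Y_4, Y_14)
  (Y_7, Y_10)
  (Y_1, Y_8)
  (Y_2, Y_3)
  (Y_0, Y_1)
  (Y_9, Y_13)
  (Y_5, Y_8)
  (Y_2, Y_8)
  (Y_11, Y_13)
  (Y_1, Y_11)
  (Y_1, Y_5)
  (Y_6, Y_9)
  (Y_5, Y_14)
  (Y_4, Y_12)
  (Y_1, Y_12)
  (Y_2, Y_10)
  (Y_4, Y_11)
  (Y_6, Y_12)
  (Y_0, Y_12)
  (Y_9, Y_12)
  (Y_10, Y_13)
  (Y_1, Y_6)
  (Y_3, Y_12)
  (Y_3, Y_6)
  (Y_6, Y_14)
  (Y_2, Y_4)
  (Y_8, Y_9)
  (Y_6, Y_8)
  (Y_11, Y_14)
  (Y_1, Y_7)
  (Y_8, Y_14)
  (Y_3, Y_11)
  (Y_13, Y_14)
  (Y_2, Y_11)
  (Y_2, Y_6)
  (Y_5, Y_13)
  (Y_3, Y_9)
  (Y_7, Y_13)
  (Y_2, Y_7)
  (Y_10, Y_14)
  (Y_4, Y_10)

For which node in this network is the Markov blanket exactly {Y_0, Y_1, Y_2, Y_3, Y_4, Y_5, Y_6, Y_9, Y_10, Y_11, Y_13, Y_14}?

Y_8

The target node must have every member of {Y_0, Y_1, Y_2, Y_3, Y_4, Y_5, Y_6, Y_9, Y_10, Y_11, Y_13, Y_14} as a parent, child, or co-parent, and no others.
Parents of Y_8: Y_1, Y_2, Y_5, Y_6; children: Y_9, Y_14; co-parents: Y_0, Y_3, Y_4, Y_5, Y_6, Y_10, Y_11, Y_13.
These exactly cover the given set, so the node is Y_8.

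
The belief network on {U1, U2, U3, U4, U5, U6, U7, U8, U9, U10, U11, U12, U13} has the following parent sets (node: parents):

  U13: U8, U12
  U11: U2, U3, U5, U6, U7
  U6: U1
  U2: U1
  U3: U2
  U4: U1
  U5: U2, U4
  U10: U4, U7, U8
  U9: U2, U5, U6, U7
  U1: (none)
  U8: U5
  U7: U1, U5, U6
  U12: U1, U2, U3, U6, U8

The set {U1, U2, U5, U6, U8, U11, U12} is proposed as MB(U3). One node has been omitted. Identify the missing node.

Recall MB(v) = parents ∪ children ∪ spouses, where spouses are the other parents of v's children.
Parents of U3: U2.
Ch(U3) = {U11, U12}.
Other parents of U3's children:
  U11: U2, U5, U6, U7
  U12: U1, U2, U6, U8
MB(U3) = {U1, U2, U5, U6, U7, U8, U11, U12}.
Comparing with the claimed set, U7 is missing.

U7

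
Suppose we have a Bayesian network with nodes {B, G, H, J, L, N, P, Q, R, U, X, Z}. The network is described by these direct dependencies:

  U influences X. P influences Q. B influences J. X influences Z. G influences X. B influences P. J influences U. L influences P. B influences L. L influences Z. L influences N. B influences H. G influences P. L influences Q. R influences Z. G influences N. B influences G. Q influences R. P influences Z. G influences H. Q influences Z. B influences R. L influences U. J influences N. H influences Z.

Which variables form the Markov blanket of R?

{B, H, L, P, Q, X, Z}

R has child Z.
Parents of R: B, Q.
Parents of each child, excluding R:
  Z also has parents H, L, P, Q, X.
Union: {B, Q} ∪ {Z} ∪ {H, L, P, Q, X} = {B, H, L, P, Q, X, Z}.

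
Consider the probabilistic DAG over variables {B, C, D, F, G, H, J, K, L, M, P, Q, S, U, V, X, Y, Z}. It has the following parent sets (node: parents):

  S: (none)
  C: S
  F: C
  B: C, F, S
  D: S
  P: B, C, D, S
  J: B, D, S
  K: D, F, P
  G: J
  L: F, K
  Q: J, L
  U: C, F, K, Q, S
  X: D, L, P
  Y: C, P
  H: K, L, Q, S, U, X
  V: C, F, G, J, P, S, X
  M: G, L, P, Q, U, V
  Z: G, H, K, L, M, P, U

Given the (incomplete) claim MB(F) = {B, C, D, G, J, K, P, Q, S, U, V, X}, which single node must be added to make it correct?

Parents of F: C.
F's children: B, K, L, U, V.
Other parents of F's children:
  B's other parents are C, S.
  K's other parents are D, P.
  parents(L) \ {F} = {K}.
  U also has parents C, K, Q, S.
  V also has parents C, G, J, P, S, X.
MB(F) = {B, C, D, G, J, K, L, P, Q, S, U, V, X}.
Comparing with the claimed set, L is missing.

L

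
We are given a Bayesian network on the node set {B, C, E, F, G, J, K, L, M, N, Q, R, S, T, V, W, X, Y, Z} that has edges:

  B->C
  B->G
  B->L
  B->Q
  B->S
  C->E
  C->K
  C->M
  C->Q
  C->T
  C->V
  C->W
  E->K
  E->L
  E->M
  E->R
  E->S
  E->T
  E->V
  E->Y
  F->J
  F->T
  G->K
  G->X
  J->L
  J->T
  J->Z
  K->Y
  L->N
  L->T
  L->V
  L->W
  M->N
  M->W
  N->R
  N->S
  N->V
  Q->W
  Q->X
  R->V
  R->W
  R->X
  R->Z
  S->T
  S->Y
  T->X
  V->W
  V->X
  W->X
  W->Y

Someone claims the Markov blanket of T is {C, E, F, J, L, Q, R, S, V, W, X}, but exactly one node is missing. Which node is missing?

G

The Markov blanket of a node is its parents, its children, and the other parents of its children.
Parents of T: C, E, F, J, L, S.
T's children: X.
Co-parents of T (other parents of its children):
  X's other parents are G, Q, R, V, W.
MB(T) = {C, E, F, G, J, L, Q, R, S, V, W, X}.
Comparing with the claimed set, G is missing.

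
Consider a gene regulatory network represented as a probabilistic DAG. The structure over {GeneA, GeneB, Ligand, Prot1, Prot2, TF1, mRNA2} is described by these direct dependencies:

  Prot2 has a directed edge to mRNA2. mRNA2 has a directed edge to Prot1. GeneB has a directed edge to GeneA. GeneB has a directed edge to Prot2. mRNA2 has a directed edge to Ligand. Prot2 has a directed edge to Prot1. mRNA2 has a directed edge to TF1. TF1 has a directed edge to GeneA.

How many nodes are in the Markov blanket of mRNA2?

A node's Markov blanket = Pa ∪ Ch ∪ (parents of Ch other than the node itself).
mRNA2's parents: Prot2.
mRNA2 has children Ligand, Prot1, TF1.
Parents of each child, excluding mRNA2:
  TF1: no additional parents.
  Prot1 also has parent Prot2.
  Ligand has no other parent.
MB(mRNA2) = {Ligand, Prot1, Prot2, TF1}, which has 4 nodes.

4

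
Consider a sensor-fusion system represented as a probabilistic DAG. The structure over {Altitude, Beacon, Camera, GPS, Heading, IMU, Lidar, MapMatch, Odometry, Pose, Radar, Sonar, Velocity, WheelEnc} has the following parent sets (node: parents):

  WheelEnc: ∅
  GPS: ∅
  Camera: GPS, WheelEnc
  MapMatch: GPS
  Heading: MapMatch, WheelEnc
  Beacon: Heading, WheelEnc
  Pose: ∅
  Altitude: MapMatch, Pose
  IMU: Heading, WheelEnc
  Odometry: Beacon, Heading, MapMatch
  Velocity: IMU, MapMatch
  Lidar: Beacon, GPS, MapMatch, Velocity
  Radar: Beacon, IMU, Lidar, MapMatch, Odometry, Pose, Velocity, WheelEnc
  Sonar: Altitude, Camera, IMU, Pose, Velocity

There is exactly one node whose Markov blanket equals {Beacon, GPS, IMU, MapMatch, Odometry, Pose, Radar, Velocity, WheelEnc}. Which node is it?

Lidar

The target node must have every member of {Beacon, GPS, IMU, MapMatch, Odometry, Pose, Radar, Velocity, WheelEnc} as a parent, child, or co-parent, and no others.
Parents of Lidar: Beacon, GPS, MapMatch, Velocity; children: Radar; co-parents: Beacon, IMU, MapMatch, Odometry, Pose, Velocity, WheelEnc.
These exactly cover the given set, so the node is Lidar.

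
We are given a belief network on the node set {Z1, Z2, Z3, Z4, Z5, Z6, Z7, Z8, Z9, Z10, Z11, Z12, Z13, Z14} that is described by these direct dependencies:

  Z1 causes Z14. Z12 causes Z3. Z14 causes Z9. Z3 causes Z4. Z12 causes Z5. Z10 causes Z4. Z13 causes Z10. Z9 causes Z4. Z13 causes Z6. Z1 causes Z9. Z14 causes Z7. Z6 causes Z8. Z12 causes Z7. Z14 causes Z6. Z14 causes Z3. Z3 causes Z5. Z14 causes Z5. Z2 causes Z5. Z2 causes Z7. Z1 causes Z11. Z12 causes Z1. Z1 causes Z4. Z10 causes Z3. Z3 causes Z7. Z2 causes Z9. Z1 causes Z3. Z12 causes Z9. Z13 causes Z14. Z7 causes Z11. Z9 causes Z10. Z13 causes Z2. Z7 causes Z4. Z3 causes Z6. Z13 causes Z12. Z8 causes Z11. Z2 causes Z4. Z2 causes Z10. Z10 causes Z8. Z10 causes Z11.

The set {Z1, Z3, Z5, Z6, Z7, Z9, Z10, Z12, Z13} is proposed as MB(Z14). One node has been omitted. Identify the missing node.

Z2

Pa(Z14) = {Z1, Z13}.
Ch(Z14) = {Z3, Z5, Z6, Z7, Z9}.
Co-parents of Z14 (other parents of its children):
  parents(Z9) \ {Z14} = {Z1, Z2, Z12}.
  parents(Z3) \ {Z14} = {Z1, Z10, Z12}.
  parents(Z6) \ {Z14} = {Z3, Z13}.
  parents(Z5) \ {Z14} = {Z2, Z3, Z12}.
  Z7 also has parents Z2, Z3, Z12.
MB(Z14) = {Z1, Z2, Z3, Z5, Z6, Z7, Z9, Z10, Z12, Z13}.
Comparing with the claimed set, Z2 is missing.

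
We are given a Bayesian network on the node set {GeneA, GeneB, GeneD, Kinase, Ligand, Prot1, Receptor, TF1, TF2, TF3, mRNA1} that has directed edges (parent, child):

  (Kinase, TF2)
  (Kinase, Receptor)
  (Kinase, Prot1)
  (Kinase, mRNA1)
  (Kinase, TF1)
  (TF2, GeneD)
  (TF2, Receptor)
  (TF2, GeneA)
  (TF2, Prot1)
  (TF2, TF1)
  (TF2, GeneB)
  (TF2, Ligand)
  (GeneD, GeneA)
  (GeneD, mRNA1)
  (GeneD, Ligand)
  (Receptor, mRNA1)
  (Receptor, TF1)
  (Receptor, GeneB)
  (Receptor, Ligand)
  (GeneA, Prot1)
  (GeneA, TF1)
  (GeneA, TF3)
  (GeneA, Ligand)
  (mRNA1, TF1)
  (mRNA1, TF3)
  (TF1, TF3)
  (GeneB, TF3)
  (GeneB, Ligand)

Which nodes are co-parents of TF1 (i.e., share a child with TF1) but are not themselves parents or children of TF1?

Children of TF1: TF3.
  TF3 also has parents GeneA, GeneB, mRNA1.
Excluding nodes already adjacent to TF1 (GeneA, Kinase, Receptor, TF2, TF3, mRNA1), the co-parent-only contribution is {GeneB}.

{GeneB}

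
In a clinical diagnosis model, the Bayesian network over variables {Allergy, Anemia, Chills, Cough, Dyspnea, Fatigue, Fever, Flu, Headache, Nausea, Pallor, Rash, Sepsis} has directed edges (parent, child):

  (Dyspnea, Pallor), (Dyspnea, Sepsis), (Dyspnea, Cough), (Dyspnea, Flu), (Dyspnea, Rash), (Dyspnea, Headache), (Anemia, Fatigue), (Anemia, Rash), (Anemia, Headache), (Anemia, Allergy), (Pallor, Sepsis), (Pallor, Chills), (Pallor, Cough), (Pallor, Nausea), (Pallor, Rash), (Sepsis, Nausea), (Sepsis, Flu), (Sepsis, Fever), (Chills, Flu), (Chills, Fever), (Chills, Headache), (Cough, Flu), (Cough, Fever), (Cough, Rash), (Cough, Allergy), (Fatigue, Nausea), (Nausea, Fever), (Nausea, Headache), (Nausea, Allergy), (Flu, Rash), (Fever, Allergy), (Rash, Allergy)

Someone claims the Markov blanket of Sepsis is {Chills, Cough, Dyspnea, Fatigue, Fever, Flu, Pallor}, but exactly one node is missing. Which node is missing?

Nausea

Pa(Sepsis) = {Dyspnea, Pallor}.
Children of Sepsis: Fever, Flu, Nausea.
Parents of each child, excluding Sepsis:
  Nausea: Fatigue, Pallor
  Flu: Chills, Cough, Dyspnea
  Fever: Chills, Cough, Nausea
MB(Sepsis) = {Chills, Cough, Dyspnea, Fatigue, Fever, Flu, Nausea, Pallor}.
Comparing with the claimed set, Nausea is missing.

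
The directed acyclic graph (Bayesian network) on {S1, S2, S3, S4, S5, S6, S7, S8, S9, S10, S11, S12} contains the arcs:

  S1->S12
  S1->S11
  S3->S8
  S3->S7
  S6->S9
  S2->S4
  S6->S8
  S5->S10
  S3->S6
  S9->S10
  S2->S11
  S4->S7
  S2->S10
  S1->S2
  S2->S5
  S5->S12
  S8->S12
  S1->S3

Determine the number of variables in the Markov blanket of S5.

The Markov blanket of a node is its parents, its children, and the other parents of its children.
S5 has children S10, S12.
S5 has parent S2.
Other parents of S5's children:
  S10: S2, S9
  S12: S1, S8
MB(S5) = {S1, S2, S8, S9, S10, S12}, which has 6 nodes.

6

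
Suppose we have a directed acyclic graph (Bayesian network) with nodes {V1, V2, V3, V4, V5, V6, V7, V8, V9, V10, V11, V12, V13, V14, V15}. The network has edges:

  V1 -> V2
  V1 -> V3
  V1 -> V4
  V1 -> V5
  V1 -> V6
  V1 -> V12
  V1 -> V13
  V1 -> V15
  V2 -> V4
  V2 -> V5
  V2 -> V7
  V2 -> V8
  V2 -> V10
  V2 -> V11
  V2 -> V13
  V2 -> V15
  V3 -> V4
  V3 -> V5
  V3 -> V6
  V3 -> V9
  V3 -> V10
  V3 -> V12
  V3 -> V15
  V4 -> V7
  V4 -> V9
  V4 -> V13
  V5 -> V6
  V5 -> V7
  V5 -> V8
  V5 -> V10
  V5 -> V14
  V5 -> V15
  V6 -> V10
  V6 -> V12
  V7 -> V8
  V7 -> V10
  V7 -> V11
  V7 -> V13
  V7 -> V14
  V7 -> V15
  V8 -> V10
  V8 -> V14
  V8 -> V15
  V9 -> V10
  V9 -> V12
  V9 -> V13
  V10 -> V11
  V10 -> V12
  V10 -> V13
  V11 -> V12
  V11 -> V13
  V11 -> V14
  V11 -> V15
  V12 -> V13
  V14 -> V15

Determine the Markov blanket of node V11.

{V1, V2, V3, V4, V5, V6, V7, V8, V9, V10, V12, V13, V14, V15}

Pa(V11) = {V2, V7, V10}.
Ch(V11) = {V12, V13, V14, V15}.
Other parents of V11's children:
  V12: V1, V3, V6, V9, V10
  V13: V1, V2, V4, V7, V9, V10, V12
  V14: V5, V7, V8
  V15: V1, V2, V3, V5, V7, V8, V14
Taking the union gives {V1, V2, V3, V4, V5, V6, V7, V8, V9, V10, V12, V13, V14, V15}.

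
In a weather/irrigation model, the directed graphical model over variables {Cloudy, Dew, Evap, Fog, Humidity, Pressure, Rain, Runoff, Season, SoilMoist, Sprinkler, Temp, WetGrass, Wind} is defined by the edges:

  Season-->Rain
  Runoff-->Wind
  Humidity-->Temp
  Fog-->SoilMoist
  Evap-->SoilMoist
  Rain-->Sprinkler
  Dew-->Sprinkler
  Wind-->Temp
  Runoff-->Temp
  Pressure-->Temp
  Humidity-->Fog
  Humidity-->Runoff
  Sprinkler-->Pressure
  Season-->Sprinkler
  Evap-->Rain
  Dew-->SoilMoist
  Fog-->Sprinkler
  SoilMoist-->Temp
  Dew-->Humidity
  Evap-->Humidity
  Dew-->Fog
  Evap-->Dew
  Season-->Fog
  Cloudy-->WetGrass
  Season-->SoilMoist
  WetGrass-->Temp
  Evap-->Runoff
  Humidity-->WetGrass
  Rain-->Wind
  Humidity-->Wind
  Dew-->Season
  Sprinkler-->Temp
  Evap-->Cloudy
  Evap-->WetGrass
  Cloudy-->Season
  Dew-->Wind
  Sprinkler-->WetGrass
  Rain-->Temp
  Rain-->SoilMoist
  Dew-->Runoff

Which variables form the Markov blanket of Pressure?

Pa(Pressure) = {Sprinkler}.
Pressure has child Temp.
Parents of each child, excluding Pressure:
  Temp also has parents Humidity, Rain, Runoff, SoilMoist, Sprinkler, WetGrass, Wind.
So the Markov blanket of Pressure is {Humidity, Rain, Runoff, SoilMoist, Sprinkler, Temp, WetGrass, Wind}.

{Humidity, Rain, Runoff, SoilMoist, Sprinkler, Temp, WetGrass, Wind}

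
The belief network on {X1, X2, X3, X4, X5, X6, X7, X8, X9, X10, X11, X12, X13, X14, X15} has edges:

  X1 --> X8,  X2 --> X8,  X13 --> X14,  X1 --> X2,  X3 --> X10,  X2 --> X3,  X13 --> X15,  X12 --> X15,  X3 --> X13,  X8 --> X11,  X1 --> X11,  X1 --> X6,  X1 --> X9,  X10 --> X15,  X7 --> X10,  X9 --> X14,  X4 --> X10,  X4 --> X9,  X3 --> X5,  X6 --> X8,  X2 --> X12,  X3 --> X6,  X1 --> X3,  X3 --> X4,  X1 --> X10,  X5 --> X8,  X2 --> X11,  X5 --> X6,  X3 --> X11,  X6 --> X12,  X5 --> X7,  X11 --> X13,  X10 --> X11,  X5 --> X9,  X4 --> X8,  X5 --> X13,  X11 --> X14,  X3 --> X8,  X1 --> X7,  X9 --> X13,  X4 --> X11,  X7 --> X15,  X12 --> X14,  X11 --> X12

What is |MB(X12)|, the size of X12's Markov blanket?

X12's parents: X2, X6, X11.
X12 has children X14, X15.
For each child, the remaining parents (spouses of X12):
  X14's other parents are X9, X11, X13.
  parents(X15) \ {X12} = {X7, X10, X13}.
MB(X12) = {X2, X6, X7, X9, X10, X11, X13, X14, X15}, which has 9 nodes.

9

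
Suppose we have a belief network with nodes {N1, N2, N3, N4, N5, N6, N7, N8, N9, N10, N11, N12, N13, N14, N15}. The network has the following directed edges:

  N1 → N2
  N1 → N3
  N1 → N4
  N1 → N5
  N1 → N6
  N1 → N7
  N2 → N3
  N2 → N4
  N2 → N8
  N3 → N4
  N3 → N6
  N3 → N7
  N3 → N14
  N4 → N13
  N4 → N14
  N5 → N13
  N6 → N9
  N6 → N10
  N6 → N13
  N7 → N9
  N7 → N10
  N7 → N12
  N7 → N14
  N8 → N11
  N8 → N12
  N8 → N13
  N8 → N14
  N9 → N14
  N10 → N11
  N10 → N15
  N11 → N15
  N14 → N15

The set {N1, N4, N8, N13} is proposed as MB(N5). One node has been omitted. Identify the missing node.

N6

N5's parents: N1.
N5 has child N13.
Parents of each child, excluding N5:
  N13's other parents are N4, N6, N8.
MB(N5) = {N1, N4, N6, N8, N13}.
Comparing with the claimed set, N6 is missing.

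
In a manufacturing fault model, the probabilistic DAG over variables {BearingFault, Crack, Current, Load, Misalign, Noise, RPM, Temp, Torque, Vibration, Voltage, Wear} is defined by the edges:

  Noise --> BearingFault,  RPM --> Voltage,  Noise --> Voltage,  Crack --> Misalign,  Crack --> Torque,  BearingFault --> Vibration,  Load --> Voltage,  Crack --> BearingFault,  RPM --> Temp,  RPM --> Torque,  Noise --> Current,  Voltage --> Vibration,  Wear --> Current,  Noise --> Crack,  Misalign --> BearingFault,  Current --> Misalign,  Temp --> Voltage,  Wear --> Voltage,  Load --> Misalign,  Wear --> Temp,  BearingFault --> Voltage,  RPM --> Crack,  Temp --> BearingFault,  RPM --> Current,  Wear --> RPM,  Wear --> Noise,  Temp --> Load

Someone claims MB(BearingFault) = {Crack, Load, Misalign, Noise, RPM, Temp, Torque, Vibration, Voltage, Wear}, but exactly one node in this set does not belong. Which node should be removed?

Torque

The Markov blanket of a node is its parents, its children, and the other parents of its children.
Parents of BearingFault: Crack, Misalign, Noise, Temp.
Children of BearingFault: Vibration, Voltage.
Other parents of BearingFault's children:
  Voltage's other parents are Load, Noise, RPM, Temp, Wear.
  Vibration's other parent is Voltage.
MB(BearingFault) = {Crack, Load, Misalign, Noise, RPM, Temp, Vibration, Voltage, Wear}.
Torque is neither a parent, child, nor co-parent of BearingFault, so it does not belong.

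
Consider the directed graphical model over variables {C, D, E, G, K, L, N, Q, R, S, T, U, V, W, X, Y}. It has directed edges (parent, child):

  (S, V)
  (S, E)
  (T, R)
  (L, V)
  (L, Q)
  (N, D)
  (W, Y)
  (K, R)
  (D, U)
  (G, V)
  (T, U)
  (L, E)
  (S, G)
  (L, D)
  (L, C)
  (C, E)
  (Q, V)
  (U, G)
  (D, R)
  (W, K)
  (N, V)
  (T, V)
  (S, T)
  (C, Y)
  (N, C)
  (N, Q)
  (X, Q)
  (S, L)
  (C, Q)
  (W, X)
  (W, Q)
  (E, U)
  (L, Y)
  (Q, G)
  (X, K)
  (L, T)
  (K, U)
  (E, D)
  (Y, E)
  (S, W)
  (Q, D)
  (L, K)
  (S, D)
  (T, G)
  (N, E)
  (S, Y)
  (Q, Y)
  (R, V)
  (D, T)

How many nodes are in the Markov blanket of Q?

14

Parents of Q: C, L, N, W, X.
Q has children D, G, V, Y.
Co-parents of Q (other parents of its children):
  Y: C, L, S, W
  D: E, L, N, S
  G: S, T, U
  V: G, L, N, R, S, T
MB(Q) = {C, D, E, G, L, N, R, S, T, U, V, W, X, Y}, which has 14 nodes.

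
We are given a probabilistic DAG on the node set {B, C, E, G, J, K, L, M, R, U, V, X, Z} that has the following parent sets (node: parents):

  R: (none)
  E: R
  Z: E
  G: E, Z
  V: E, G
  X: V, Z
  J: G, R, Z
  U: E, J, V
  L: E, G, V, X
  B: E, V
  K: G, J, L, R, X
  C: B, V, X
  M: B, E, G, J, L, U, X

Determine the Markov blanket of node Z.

{E, G, J, R, V, X}

By definition, MB(Z) is built from Z's parents, Z's children, and the co-parents of Z.
Z has children G, J, X.
Pa(Z) = {E}.
For each child, the remaining parents (spouses of Z):
  G's other parent is E.
  X's other parent is V.
  J's other parents are G, R.
Taking the union gives {E, G, J, R, V, X}.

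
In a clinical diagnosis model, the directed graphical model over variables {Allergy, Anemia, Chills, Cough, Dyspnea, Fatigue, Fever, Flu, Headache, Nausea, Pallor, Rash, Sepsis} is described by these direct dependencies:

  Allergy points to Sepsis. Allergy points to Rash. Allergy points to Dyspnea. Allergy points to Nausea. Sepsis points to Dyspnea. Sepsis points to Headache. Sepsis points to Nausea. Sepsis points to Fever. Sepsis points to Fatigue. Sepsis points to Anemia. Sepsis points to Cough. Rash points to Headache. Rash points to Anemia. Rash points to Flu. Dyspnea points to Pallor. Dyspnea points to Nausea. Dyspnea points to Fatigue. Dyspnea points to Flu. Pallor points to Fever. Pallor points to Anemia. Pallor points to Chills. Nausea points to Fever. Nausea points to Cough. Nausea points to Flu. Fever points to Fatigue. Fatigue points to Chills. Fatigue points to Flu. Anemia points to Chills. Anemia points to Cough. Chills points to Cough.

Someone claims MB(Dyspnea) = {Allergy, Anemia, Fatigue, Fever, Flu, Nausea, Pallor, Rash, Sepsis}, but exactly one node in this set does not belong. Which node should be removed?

A node's Markov blanket = Pa ∪ Ch ∪ (parents of Ch other than the node itself).
Dyspnea has children Fatigue, Flu, Nausea, Pallor.
Dyspnea's parents: Allergy, Sepsis.
Parents of each child, excluding Dyspnea:
  Pallor: no additional parents.
  parents(Nausea) \ {Dyspnea} = {Allergy, Sepsis}.
  parents(Fatigue) \ {Dyspnea} = {Fever, Sepsis}.
  Flu also has parents Fatigue, Nausea, Rash.
MB(Dyspnea) = {Allergy, Fatigue, Fever, Flu, Nausea, Pallor, Rash, Sepsis}.
Anemia is neither a parent, child, nor co-parent of Dyspnea, so it does not belong.

Anemia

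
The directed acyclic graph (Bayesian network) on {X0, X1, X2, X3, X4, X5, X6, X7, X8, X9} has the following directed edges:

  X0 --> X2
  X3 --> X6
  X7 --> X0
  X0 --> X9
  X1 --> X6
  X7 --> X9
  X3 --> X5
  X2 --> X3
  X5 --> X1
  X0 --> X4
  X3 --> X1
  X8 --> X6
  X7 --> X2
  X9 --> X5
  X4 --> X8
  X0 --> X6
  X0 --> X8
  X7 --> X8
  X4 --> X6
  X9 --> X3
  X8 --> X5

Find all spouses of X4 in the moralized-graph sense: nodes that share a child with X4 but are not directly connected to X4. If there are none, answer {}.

{X1, X3, X7}

Children of X4: X6, X8.
  X8: X0, X7
  X6: X0, X1, X3, X8
Excluding nodes already adjacent to X4 (X0, X6, X8), the co-parent-only contribution is {X1, X3, X7}.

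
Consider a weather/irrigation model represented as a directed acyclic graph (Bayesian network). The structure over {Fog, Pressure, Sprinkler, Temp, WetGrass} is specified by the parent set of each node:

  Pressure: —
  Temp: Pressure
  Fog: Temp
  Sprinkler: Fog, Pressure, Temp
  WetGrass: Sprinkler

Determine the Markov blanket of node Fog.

{Pressure, Sprinkler, Temp}

Fog has parent Temp.
Ch(Fog) = {Sprinkler}.
Parents of each child, excluding Fog:
  parents(Sprinkler) \ {Fog} = {Pressure, Temp}.
Union: {Temp} ∪ {Sprinkler} ∪ {Pressure, Temp} = {Pressure, Sprinkler, Temp}.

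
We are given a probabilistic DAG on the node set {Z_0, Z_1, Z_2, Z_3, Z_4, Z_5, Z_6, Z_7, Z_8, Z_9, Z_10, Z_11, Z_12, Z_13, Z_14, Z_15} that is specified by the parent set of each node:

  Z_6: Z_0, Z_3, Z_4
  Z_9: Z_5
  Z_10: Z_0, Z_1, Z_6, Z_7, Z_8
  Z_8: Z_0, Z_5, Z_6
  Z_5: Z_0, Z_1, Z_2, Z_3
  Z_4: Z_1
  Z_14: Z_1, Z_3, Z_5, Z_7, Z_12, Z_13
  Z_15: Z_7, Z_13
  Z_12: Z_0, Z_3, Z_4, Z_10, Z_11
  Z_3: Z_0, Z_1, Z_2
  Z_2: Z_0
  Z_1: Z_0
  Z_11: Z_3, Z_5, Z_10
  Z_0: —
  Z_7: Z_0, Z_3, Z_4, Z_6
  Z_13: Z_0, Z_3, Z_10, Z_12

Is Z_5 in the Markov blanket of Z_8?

Z_5 is a parent of Z_8.
So Z_5 ∈ MB(Z_8).

Yes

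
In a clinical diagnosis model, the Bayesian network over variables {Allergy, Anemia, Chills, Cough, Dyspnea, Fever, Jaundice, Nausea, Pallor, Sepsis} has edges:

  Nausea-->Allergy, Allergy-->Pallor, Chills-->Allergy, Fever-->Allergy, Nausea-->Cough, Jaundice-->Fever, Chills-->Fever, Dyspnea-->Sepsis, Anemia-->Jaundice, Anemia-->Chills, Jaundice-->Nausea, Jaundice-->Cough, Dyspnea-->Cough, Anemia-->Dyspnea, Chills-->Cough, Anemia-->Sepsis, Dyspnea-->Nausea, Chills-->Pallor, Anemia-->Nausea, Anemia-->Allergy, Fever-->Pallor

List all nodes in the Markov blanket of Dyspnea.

Dyspnea has parent Anemia.
Dyspnea's children: Cough, Nausea, Sepsis.
Co-parents of Dyspnea (other parents of its children):
  Sepsis: Anemia
  Nausea: Anemia, Jaundice
  Cough: Chills, Jaundice, Nausea
MB(Dyspnea) = {Anemia, Chills, Cough, Jaundice, Nausea, Sepsis}.

{Anemia, Chills, Cough, Jaundice, Nausea, Sepsis}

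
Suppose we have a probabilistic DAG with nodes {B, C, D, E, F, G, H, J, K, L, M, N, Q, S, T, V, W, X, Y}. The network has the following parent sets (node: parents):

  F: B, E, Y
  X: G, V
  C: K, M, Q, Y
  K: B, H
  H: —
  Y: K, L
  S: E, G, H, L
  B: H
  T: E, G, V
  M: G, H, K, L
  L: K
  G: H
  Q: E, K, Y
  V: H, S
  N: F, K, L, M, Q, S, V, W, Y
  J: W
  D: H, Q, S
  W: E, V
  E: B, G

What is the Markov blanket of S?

{D, E, F, G, H, K, L, M, N, Q, V, W, Y}

By definition, MB(S) is built from S's parents, S's children, and the co-parents of S.
Children of S: D, N, V.
S's parents: E, G, H, L.
Other parents of S's children:
  V: H
  D: H, Q
  N: F, K, L, M, Q, V, W, Y
Union: {E, G, H, L} ∪ {D, N, V} ∪ {F, H, K, L, M, Q, V, W, Y} = {D, E, F, G, H, K, L, M, N, Q, V, W, Y}.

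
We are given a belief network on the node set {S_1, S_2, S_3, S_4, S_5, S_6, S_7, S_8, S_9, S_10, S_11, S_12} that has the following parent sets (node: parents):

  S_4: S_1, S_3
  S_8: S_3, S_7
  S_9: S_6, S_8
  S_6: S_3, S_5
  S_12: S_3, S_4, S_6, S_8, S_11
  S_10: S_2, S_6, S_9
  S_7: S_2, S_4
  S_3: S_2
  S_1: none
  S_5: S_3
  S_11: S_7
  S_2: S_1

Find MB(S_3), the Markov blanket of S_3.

{S_1, S_2, S_4, S_5, S_6, S_7, S_8, S_11, S_12}

The Markov blanket of a node is its parents, its children, and the other parents of its children.
Children of S_3: S_4, S_5, S_6, S_8, S_12.
S_3's parents: S_2.
Other parents of S_3's children:
  S_4: S_1
  S_5: —
  S_6: S_5
  S_8: S_7
  S_12: S_4, S_6, S_8, S_11
MB(S_3) = {S_1, S_2, S_4, S_5, S_6, S_7, S_8, S_11, S_12}.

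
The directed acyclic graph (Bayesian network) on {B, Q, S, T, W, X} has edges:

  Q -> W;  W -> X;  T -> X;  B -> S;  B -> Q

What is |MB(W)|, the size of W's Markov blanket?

Recall MB(v) = parents ∪ children ∪ spouses, where spouses are the other parents of v's children.
Pa(W) = {Q}.
Ch(W) = {X}.
Co-parents of W (other parents of its children):
  X also has parent T.
MB(W) = {Q, T, X}, which has 3 nodes.

3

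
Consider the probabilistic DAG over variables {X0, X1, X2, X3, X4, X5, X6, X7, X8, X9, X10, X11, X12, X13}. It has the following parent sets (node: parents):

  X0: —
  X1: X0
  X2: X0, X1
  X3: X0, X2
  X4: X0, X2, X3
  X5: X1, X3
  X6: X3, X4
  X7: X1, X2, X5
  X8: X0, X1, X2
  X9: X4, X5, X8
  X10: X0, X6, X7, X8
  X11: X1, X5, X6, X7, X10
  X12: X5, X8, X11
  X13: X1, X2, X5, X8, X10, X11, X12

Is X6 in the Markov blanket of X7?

Yes

X6 is a co-parent of X7: both are parents of X10, X11.
So X6 ∈ MB(X7).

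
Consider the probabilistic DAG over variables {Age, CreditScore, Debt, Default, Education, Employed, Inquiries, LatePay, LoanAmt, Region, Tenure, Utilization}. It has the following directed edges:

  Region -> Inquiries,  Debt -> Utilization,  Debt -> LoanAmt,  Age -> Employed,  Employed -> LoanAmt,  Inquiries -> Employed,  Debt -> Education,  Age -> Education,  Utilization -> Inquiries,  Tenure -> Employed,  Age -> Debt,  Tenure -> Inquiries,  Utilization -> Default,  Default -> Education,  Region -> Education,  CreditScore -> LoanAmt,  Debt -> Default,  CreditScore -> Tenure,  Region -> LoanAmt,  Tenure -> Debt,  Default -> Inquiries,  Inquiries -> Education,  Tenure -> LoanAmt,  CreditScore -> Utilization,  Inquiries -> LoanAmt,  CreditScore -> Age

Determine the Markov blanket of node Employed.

{Age, CreditScore, Debt, Inquiries, LoanAmt, Region, Tenure}

Employed has parents Age, Inquiries, Tenure.
Children of Employed: LoanAmt.
Other parents of Employed's children:
  parents(LoanAmt) \ {Employed} = {CreditScore, Debt, Inquiries, Region, Tenure}.
MB(Employed) = {Age, CreditScore, Debt, Inquiries, LoanAmt, Region, Tenure}.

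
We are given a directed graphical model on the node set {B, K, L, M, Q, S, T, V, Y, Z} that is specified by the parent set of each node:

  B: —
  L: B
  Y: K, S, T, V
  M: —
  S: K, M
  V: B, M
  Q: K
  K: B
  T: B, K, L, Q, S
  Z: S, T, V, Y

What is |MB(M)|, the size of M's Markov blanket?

4

The Markov blanket of a node is its parents, its children, and the other parents of its children.
Parents of M: none.
Ch(M) = {S, V}.
Co-parents of M (other parents of its children):
  S: K
  V: B
MB(M) = {B, K, S, V}, which has 4 nodes.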